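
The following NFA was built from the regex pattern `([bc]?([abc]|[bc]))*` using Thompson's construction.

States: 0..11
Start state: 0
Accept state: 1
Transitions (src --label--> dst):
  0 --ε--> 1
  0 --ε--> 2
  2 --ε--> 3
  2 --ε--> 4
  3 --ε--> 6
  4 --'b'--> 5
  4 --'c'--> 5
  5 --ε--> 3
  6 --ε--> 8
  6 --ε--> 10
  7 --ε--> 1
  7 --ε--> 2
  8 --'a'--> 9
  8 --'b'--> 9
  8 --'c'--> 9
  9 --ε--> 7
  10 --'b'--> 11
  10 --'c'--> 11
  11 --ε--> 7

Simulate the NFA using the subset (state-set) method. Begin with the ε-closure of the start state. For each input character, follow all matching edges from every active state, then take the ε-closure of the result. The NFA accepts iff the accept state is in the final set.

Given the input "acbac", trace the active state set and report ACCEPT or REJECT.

S₀ = ε-closure({0}) = {0,1,2,3,4,6,8,10}
'a' @ 1: {1,2,3,4,6,7,8,9,10}  (accept∈set)
'c' @ 2: {1,2,3,4,5,6,7,8,9,10,11}  (accept∈set)
'b' @ 3: {1,2,3,4,5,6,7,8,9,10,11}  (accept∈set)
'a' @ 4: {1,2,3,4,6,7,8,9,10}  (accept∈set)
'c' @ 5: {1,2,3,4,5,6,7,8,9,10,11}  (accept∈set)
after full input: {1,2,3,4,5,6,7,8,9,10,11}  (accept=1 in)

Answer: ACCEPT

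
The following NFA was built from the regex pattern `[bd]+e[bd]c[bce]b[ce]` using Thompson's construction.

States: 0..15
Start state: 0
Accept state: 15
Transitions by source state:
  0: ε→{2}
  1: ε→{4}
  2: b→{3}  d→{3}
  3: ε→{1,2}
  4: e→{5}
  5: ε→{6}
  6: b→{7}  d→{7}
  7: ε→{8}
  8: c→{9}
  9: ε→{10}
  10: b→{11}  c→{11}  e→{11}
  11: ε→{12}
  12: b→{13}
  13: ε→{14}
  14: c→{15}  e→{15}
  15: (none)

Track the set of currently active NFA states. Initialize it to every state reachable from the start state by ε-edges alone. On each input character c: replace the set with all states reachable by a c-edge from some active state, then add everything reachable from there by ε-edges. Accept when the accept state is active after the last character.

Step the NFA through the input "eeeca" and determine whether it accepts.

Answer: REJECT

Derivation:
initial (ε-close {0}): {0,2}
'e' @ 1: {}  — state set empty
rest 'eeca' ignored (set empty)
after full input: {}  (accept=15 not in)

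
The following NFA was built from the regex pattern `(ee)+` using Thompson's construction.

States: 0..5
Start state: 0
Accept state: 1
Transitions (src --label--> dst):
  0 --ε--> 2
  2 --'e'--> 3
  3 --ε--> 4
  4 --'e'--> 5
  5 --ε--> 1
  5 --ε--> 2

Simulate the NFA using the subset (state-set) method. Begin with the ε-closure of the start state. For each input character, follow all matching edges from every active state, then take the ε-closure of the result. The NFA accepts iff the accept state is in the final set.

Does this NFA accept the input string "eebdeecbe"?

Answer: REJECT

Steps:
S₀ = ε-closure({0}) = {0,2}
'e' @ 1: {3,4}
'e' @ 2: {1,2,5}  (accept∈set)
'b' @ 3: {}  — no active states
rest 'deecbe' ignored (set empty)
after full input: {}  (accept=1 not in)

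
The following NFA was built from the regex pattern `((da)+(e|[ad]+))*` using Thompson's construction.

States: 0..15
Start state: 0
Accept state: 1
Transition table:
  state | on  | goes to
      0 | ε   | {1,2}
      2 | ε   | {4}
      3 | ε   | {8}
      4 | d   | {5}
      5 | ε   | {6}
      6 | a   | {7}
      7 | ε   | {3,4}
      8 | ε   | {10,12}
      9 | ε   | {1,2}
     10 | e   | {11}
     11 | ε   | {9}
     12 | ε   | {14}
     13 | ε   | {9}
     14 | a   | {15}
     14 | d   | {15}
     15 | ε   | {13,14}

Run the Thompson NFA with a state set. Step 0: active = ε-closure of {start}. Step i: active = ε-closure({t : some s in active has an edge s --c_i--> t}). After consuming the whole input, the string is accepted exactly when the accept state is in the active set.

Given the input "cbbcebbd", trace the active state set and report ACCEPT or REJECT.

initial (ε-close {0}): {0,1,2,4}
'c' @ 1: {}  — dead — no transitions
rest 'bbcebbd' ignored (set empty)
end set {} — state 1 not in

Answer: REJECT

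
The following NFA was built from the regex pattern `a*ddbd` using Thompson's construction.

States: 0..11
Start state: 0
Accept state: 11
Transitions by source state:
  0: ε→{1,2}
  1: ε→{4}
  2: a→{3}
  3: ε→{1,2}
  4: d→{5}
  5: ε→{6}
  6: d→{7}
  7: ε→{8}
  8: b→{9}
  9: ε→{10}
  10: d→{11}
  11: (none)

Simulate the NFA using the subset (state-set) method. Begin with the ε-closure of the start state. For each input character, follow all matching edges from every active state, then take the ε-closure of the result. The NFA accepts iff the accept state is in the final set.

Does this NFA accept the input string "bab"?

S₀ = ε-closure({0}) = {0,1,2,4}
'b' @ 1: {}  — dead — no transitions
rest 'ab' ignored (set empty)
final: {}; accept 11 not in set

Answer: REJECT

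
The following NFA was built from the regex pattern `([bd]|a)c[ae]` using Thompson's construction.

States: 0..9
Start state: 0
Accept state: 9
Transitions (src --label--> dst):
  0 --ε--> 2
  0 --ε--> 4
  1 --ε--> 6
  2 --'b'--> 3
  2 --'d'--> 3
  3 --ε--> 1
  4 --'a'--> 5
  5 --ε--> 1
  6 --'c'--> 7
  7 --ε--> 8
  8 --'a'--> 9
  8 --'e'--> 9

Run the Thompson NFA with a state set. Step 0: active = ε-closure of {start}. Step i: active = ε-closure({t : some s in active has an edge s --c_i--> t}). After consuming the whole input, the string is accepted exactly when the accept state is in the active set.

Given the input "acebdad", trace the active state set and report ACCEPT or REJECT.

Answer: REJECT

Trace:
initial (ε-close {0}): {0,2,4}
'a' @ 1: {1,5,6}
'c' @ 2: {7,8}
'e' @ 3: {9}  (accept∈set)
'b' @ 4: {}  — no active states
rest 'dad' ignored (set empty)
final: {}; accept 9 not in set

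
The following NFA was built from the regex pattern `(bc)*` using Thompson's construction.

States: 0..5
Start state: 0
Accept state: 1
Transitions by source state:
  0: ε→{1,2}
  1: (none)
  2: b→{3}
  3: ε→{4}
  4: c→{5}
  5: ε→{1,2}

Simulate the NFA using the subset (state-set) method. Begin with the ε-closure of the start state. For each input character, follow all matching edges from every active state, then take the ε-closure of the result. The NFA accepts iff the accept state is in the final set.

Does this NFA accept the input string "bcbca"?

Answer: REJECT

Steps:
start: ε-closure({0}) = {0,1,2}
'b' @ 1: {3,4}
'c' @ 2: {1,2,5}  [accepting]
'b' @ 3: {3,4}
'c' @ 4: {1,2,5}  [accepting]
'a' @ 5: {}  — state set empty
after full input: {}  (accept=1 not in)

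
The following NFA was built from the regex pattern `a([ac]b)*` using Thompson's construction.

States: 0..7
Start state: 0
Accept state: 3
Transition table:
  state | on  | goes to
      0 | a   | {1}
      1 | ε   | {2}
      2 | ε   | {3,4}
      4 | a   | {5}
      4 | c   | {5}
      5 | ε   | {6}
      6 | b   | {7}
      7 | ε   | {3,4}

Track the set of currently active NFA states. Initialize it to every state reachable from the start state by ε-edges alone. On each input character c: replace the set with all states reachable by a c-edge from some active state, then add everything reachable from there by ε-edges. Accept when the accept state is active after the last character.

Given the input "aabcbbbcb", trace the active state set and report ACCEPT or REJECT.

Answer: REJECT

Steps:
initial (ε-close {0}): {0}
'a' @ 1: {1,2,3,4}  [accepting]
'a' @ 2: {5,6}
'b' @ 3: {3,4,7}  [accepting]
'c' @ 4: {5,6}
'b' @ 5: {3,4,7}  [accepting]
'b' @ 6: {}  — dead — no transitions
rest 'bcb' ignored (set empty)
final: {}; accept 3 not in set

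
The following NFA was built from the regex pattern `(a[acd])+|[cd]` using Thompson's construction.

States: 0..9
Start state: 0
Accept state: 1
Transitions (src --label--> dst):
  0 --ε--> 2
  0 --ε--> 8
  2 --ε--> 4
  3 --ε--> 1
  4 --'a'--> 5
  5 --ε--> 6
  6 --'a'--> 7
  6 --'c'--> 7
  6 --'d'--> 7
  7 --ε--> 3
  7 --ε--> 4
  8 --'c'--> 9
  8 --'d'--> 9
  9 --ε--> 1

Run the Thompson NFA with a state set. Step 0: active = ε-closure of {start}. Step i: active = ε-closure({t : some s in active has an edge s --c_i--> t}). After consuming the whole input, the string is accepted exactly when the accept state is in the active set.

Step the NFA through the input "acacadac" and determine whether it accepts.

S₀ = ε-closure({0}) = {0,2,4,8}
'a' @ 1: {5,6}
'c' @ 2: {1,3,4,7}  [accepting]
'a' @ 3: {5,6}
'c' @ 4: {1,3,4,7}  [accepting]
'a' @ 5: {5,6}
'd' @ 6: {1,3,4,7}  [accepting]
'a' @ 7: {5,6}
'c' @ 8: {1,3,4,7}  [accepting]
end set {1,3,4,7} — state 1 in

Answer: ACCEPT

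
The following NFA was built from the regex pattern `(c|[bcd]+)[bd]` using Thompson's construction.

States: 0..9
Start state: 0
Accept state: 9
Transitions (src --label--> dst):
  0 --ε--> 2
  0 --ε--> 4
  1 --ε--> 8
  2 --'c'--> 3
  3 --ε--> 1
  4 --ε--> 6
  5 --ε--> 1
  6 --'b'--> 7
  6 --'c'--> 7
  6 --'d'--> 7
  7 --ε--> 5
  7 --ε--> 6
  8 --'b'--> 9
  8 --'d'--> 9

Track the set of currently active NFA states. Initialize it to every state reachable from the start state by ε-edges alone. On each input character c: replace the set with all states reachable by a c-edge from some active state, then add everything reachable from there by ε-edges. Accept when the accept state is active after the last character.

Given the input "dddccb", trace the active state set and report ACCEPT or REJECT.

Answer: ACCEPT

Steps:
S₀ = ε-closure({0}) = {0,2,4,6}
'd' @ 1: {1,5,6,7,8}
'd' @ 2: {1,5,6,7,8,9}  ✓accept
'd' @ 3: {1,5,6,7,8,9}  ✓accept
'c' @ 4: {1,5,6,7,8}
'c' @ 5: {1,5,6,7,8}
'b' @ 6: {1,5,6,7,8,9}  ✓accept
final: {1,5,6,7,8,9}; accept 9 in set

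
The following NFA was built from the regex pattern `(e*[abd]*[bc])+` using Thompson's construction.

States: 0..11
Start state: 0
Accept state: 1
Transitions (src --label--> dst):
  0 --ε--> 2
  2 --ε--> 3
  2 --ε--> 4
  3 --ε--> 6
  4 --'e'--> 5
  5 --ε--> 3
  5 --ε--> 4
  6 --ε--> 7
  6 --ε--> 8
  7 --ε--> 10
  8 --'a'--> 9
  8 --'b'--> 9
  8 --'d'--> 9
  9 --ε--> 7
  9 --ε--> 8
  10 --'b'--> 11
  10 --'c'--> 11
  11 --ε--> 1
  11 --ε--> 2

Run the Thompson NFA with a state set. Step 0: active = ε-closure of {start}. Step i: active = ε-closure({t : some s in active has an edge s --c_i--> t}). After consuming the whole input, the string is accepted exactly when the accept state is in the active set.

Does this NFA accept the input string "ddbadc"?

Answer: ACCEPT

Derivation:
S₀ = ε-closure({0}) = {0,2,3,4,6,7,8,10}
'd' @ 1: {7,8,9,10}
'd' @ 2: {7,8,9,10}
'b' @ 3: {1,2,3,4,6,7,8,9,10,11}  ✓accept
'a' @ 4: {7,8,9,10}
'd' @ 5: {7,8,9,10}
'c' @ 6: {1,2,3,4,6,7,8,10,11}  ✓accept
end set {1,2,3,4,6,7,8,10,11} — state 1 in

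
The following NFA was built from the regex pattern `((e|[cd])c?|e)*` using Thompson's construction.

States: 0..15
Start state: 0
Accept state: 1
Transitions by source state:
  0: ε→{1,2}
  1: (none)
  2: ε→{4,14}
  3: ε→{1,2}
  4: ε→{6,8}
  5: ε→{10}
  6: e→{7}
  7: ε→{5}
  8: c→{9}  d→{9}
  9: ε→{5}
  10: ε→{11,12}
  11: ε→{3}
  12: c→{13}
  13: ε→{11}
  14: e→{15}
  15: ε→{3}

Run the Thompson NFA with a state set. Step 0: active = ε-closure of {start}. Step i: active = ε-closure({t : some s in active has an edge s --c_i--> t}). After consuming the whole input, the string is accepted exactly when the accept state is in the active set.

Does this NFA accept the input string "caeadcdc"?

S₀ = ε-closure({0}) = {0,1,2,4,6,8,14}
'c' @ 1: {1,2,3,4,5,6,8,9,10,11,12,14}  (accept∈set)
'a' @ 2: {}  — state set empty
rest 'eadcdc' ignored (set empty)
final: {}; accept 1 not in set

Answer: REJECT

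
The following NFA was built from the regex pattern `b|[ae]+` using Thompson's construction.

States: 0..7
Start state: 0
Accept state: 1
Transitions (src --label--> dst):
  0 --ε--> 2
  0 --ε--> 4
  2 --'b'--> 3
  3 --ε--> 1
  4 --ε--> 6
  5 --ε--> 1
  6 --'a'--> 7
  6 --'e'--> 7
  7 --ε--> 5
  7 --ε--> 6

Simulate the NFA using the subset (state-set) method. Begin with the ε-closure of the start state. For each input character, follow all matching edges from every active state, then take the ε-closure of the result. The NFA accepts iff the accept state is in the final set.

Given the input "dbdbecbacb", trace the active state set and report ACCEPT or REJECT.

Answer: REJECT

Trace:
initial (ε-close {0}): {0,2,4,6}
'd' @ 1: {}  — state set empty
rest 'bdbecbacb' ignored (set empty)
after full input: {}  (accept=1 not in)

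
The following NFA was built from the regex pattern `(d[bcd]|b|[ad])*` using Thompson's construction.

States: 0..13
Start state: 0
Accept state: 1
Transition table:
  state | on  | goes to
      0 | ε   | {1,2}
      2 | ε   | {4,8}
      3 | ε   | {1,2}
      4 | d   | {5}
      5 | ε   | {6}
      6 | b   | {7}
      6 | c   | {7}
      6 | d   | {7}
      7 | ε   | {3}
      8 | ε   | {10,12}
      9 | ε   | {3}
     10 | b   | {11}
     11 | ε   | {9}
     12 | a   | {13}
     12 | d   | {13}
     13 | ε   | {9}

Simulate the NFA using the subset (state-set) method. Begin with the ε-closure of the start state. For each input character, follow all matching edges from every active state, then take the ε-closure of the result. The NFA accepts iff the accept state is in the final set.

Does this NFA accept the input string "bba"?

Answer: ACCEPT

Trace:
S₀ = ε-closure({0}) = {0,1,2,4,8,10,12}
'b' @ 1: {1,2,3,4,8,9,10,11,12}  [accepting]
'b' @ 2: {1,2,3,4,8,9,10,11,12}  [accepting]
'a' @ 3: {1,2,3,4,8,9,10,12,13}  [accepting]
final: {1,2,3,4,8,9,10,12,13}; accept 1 in set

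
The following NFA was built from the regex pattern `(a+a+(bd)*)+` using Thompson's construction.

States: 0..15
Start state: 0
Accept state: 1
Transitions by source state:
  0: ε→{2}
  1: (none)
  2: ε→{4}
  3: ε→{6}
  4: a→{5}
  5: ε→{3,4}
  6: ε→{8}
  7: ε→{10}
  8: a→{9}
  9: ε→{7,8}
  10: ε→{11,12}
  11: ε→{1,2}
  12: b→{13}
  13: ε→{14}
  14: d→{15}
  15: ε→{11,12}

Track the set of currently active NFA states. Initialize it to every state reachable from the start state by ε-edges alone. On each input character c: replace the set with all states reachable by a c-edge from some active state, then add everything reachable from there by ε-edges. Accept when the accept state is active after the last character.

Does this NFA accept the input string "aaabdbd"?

initial (ε-close {0}): {0,2,4}
'a' @ 1: {3,4,5,6,8}
'a' @ 2: {1,2,3,4,5,6,7,8,9,10,11,12}  (accept∈set)
'a' @ 3: {1,2,3,4,5,6,7,8,9,10,11,12}  (accept∈set)
'b' @ 4: {13,14}
'd' @ 5: {1,2,4,11,12,15}  (accept∈set)
'b' @ 6: {13,14}
'd' @ 7: {1,2,4,11,12,15}  (accept∈set)
end set {1,2,4,11,12,15} — state 1 in

Answer: ACCEPT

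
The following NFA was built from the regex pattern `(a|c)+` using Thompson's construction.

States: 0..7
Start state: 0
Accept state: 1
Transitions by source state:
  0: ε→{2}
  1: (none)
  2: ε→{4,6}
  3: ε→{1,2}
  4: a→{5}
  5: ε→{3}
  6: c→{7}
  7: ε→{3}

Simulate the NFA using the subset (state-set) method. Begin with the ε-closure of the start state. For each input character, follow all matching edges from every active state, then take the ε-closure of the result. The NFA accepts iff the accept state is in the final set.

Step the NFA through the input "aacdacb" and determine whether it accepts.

Answer: REJECT

Trace:
start: ε-closure({0}) = {0,2,4,6}
'a' @ 1: {1,2,3,4,5,6}  ✓accept
'a' @ 2: {1,2,3,4,5,6}  ✓accept
'c' @ 3: {1,2,3,4,6,7}  ✓accept
'd' @ 4: {}  — dead — no transitions
rest 'acb' ignored (set empty)
final: {}; accept 1 not in set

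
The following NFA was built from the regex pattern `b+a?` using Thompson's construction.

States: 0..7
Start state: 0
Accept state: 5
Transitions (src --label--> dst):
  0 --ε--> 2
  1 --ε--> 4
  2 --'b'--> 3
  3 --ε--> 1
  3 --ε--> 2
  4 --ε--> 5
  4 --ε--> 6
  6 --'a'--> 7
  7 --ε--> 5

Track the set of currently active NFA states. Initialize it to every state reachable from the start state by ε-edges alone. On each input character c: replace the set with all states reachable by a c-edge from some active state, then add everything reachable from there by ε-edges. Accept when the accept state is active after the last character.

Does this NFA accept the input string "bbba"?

Answer: ACCEPT

Trace:
start: ε-closure({0}) = {0,2}
'b' @ 1: {1,2,3,4,5,6}  [accepting]
'b' @ 2: {1,2,3,4,5,6}  [accepting]
'b' @ 3: {1,2,3,4,5,6}  [accepting]
'a' @ 4: {5,7}  [accepting]
final: {5,7}; accept 5 in set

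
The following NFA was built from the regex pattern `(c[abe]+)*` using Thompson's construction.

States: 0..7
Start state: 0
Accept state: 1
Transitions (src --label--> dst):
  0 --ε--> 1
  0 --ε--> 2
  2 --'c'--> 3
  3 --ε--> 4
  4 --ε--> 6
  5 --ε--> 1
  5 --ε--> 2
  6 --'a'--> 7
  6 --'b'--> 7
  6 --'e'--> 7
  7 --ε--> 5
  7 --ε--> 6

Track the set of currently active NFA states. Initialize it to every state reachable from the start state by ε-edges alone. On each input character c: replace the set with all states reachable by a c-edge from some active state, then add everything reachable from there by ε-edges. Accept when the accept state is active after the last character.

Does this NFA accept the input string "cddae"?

Answer: REJECT

Derivation:
S₀ = ε-closure({0}) = {0,1,2}
'c' @ 1: {3,4,6}
'd' @ 2: {}  — no active states
rest 'dae' ignored (set empty)
final: {}; accept 1 not in set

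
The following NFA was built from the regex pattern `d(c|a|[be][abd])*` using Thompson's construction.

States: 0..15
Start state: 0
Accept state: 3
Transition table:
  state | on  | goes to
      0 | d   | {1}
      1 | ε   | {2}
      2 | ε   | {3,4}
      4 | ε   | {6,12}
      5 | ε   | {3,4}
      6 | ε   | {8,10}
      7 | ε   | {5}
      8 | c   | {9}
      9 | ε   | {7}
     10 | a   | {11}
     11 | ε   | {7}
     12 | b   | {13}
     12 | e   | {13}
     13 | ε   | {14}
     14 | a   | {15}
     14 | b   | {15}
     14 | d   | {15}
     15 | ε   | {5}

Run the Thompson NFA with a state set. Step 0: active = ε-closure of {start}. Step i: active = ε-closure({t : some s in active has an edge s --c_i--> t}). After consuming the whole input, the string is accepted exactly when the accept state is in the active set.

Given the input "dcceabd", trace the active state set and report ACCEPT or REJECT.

S₀ = ε-closure({0}) = {0}
'd' @ 1: {1,2,3,4,6,8,10,12}  ✓accept
'c' @ 2: {3,4,5,6,7,8,9,10,12}  ✓accept
'c' @ 3: {3,4,5,6,7,8,9,10,12}  ✓accept
'e' @ 4: {13,14}
'a' @ 5: {3,4,5,6,8,10,12,15}  ✓accept
'b' @ 6: {13,14}
'd' @ 7: {3,4,5,6,8,10,12,15}  ✓accept
after full input: {3,4,5,6,8,10,12,15}  (accept=3 in)

Answer: ACCEPT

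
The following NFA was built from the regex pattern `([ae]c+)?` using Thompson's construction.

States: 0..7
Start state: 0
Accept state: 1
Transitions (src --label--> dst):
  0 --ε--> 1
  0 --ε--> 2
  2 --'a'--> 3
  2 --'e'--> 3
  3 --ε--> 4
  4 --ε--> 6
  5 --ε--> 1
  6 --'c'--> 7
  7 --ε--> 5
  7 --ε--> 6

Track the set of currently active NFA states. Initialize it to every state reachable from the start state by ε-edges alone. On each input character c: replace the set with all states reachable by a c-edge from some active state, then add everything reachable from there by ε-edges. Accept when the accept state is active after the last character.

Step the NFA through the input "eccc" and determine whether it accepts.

Answer: ACCEPT

Derivation:
initial (ε-close {0}): {0,1,2}
'e' @ 1: {3,4,6}
'c' @ 2: {1,5,6,7}  (accept∈set)
'c' @ 3: {1,5,6,7}  (accept∈set)
'c' @ 4: {1,5,6,7}  (accept∈set)
final: {1,5,6,7}; accept 1 in set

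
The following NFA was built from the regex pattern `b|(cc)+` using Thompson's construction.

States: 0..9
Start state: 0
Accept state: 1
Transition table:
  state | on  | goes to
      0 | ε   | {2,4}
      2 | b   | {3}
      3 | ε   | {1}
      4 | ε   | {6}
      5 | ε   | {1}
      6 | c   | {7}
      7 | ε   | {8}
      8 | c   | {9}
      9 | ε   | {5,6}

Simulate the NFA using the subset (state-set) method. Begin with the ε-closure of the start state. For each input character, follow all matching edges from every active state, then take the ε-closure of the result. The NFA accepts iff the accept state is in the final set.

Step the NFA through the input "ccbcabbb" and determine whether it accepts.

Answer: REJECT

Derivation:
S₀ = ε-closure({0}) = {0,2,4,6}
'c' @ 1: {7,8}
'c' @ 2: {1,5,6,9}  [accepting]
'b' @ 3: {}  — no active states
rest 'cabbb' ignored (set empty)
end set {} — state 1 not in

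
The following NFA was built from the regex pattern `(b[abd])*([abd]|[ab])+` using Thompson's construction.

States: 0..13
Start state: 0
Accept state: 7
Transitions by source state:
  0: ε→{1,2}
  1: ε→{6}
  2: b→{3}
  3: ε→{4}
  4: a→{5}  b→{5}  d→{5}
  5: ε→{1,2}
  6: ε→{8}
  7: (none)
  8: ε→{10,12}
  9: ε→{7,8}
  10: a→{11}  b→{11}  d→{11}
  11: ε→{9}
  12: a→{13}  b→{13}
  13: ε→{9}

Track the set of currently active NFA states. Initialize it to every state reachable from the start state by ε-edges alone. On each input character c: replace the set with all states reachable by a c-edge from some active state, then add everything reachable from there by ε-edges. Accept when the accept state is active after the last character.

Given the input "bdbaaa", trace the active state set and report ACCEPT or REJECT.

S₀ = ε-closure({0}) = {0,1,2,6,8,10,12}
'b' @ 1: {3,4,7,8,9,10,11,12,13}  (accept∈set)
'd' @ 2: {1,2,5,6,7,8,9,10,11,12}  (accept∈set)
'b' @ 3: {3,4,7,8,9,10,11,12,13}  (accept∈set)
'a' @ 4: {1,2,5,6,7,8,9,10,11,12,13}  (accept∈set)
'a' @ 5: {7,8,9,10,11,12,13}  (accept∈set)
'a' @ 6: {7,8,9,10,11,12,13}  (accept∈set)
end set {7,8,9,10,11,12,13} — state 7 in

Answer: ACCEPT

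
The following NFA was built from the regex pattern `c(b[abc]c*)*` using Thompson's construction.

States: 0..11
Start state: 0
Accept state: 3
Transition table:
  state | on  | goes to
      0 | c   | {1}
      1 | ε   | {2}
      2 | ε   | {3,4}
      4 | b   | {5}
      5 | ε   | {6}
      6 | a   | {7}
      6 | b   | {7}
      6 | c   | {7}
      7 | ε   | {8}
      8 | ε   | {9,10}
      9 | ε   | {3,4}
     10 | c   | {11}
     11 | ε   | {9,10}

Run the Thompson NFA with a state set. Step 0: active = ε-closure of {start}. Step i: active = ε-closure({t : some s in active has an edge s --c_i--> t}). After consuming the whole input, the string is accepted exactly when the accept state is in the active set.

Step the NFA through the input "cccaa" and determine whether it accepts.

Answer: REJECT

Steps:
start: ε-closure({0}) = {0}
'c' @ 1: {1,2,3,4}  (accept∈set)
'c' @ 2: {}  — dead — no transitions
rest 'caa' ignored (set empty)
end set {} — state 3 not in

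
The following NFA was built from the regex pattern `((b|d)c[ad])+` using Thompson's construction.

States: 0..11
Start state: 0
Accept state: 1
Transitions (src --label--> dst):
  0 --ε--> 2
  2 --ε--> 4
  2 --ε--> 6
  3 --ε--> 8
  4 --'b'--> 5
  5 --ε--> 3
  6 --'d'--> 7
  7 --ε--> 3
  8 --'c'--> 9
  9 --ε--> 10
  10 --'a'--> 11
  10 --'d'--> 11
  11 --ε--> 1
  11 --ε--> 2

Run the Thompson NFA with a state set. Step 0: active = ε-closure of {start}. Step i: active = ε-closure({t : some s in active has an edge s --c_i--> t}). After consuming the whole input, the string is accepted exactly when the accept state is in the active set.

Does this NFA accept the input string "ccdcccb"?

S₀ = ε-closure({0}) = {0,2,4,6}
'c' @ 1: {}  — state set empty
rest 'cdcccb' ignored (set empty)
final: {}; accept 1 not in set

Answer: REJECT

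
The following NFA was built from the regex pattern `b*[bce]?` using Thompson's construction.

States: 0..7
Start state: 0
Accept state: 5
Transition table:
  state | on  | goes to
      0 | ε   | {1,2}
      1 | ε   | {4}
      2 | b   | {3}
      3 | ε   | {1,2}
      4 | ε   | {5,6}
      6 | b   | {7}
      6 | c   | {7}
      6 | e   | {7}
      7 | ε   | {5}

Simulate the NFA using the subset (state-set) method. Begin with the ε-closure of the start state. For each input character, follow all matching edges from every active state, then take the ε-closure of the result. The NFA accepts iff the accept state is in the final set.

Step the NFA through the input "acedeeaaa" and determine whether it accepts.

Answer: REJECT

Steps:
initial (ε-close {0}): {0,1,2,4,5,6}
'a' @ 1: {}  — dead — no transitions
rest 'cedeeaaa' ignored (set empty)
final: {}; accept 5 not in set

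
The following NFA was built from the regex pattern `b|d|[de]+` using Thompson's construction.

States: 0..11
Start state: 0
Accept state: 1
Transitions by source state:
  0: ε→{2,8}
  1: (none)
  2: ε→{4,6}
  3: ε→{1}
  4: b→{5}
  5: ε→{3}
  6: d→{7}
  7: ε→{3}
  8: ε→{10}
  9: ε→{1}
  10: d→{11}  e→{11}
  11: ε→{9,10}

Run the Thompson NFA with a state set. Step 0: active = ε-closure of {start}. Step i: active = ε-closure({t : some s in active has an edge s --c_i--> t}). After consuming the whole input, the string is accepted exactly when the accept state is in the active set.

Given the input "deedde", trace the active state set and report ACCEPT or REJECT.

initial (ε-close {0}): {0,2,4,6,8,10}
'd' @ 1: {1,3,7,9,10,11}  ✓accept
'e' @ 2: {1,9,10,11}  ✓accept
'e' @ 3: {1,9,10,11}  ✓accept
'd' @ 4: {1,9,10,11}  ✓accept
'd' @ 5: {1,9,10,11}  ✓accept
'e' @ 6: {1,9,10,11}  ✓accept
after full input: {1,9,10,11}  (accept=1 in)

Answer: ACCEPT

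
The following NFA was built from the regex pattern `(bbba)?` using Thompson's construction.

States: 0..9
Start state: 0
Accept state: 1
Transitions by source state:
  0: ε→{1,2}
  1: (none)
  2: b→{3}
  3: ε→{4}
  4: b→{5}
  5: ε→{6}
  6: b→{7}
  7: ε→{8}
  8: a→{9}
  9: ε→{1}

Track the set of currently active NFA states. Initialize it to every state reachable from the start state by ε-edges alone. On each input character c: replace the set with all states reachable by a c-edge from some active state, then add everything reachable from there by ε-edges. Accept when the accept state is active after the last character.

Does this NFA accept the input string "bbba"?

Answer: ACCEPT

Steps:
start: ε-closure({0}) = {0,1,2}
'b' @ 1: {3,4}
'b' @ 2: {5,6}
'b' @ 3: {7,8}
'a' @ 4: {1,9}  ✓accept
after full input: {1,9}  (accept=1 in)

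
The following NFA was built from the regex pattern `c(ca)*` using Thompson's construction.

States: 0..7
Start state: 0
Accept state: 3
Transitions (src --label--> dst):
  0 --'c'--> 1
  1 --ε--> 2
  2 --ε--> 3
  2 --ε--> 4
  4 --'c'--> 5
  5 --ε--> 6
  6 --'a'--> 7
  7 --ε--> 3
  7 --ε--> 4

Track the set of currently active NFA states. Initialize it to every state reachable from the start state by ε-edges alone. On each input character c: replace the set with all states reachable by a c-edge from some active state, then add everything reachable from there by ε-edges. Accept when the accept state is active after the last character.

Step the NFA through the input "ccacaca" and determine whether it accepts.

S₀ = ε-closure({0}) = {0}
'c' @ 1: {1,2,3,4}  (accept∈set)
'c' @ 2: {5,6}
'a' @ 3: {3,4,7}  (accept∈set)
'c' @ 4: {5,6}
'a' @ 5: {3,4,7}  (accept∈set)
'c' @ 6: {5,6}
'a' @ 7: {3,4,7}  (accept∈set)
end set {3,4,7} — state 3 in

Answer: ACCEPT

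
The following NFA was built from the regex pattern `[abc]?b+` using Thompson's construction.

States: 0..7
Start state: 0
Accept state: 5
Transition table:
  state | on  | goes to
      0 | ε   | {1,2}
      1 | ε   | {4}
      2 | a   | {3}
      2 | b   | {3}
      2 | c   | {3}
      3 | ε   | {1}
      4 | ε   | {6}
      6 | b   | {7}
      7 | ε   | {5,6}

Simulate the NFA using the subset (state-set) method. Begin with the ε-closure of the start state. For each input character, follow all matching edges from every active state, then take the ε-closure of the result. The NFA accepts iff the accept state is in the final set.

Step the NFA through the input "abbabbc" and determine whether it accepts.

Answer: REJECT

Trace:
start: ε-closure({0}) = {0,1,2,4,6}
'a' @ 1: {1,3,4,6}
'b' @ 2: {5,6,7}  [accepting]
'b' @ 3: {5,6,7}  [accepting]
'a' @ 4: {}  — state set empty
rest 'bbc' ignored (set empty)
final: {}; accept 5 not in set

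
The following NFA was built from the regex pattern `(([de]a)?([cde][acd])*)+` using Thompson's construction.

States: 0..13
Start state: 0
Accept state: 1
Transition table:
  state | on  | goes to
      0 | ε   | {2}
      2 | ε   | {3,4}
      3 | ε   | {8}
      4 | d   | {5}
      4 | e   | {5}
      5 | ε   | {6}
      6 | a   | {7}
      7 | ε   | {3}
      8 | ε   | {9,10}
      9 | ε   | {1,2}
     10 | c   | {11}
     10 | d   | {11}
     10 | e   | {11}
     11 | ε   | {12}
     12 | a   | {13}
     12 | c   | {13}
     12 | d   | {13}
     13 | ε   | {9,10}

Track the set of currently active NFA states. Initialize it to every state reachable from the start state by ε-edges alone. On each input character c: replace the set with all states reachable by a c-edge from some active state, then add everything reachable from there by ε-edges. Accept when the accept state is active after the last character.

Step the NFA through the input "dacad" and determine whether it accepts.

initial (ε-close {0}): {0,1,2,3,4,8,9,10}
'd' @ 1: {5,6,11,12}
'a' @ 2: {1,2,3,4,7,8,9,10,13}  [accepting]
'c' @ 3: {11,12}
'a' @ 4: {1,2,3,4,8,9,10,13}  [accepting]
'd' @ 5: {5,6,11,12}
final: {5,6,11,12}; accept 1 not in set

Answer: REJECT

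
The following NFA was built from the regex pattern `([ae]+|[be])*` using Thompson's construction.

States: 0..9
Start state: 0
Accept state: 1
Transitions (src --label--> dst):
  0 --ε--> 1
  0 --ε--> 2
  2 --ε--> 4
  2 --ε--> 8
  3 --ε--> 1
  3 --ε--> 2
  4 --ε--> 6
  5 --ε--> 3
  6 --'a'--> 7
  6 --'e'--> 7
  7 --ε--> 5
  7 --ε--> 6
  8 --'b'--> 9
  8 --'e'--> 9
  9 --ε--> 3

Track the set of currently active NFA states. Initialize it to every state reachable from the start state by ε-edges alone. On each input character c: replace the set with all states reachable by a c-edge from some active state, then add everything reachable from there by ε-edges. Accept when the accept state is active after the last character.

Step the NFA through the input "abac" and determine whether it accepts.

start: ε-closure({0}) = {0,1,2,4,6,8}
'a' @ 1: {1,2,3,4,5,6,7,8}  [accepting]
'b' @ 2: {1,2,3,4,6,8,9}  [accepting]
'a' @ 3: {1,2,3,4,5,6,7,8}  [accepting]
'c' @ 4: {}  — no active states
after full input: {}  (accept=1 not in)

Answer: REJECT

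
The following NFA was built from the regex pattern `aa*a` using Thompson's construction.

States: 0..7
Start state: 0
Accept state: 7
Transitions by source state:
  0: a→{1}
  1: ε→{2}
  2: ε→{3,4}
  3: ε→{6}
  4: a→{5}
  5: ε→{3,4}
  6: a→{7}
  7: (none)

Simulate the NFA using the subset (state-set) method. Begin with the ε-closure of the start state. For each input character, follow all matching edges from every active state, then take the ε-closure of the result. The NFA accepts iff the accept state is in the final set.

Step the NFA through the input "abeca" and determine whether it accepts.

start: ε-closure({0}) = {0}
'a' @ 1: {1,2,3,4,6}
'b' @ 2: {}  — no active states
rest 'eca' ignored (set empty)
final: {}; accept 7 not in set

Answer: REJECT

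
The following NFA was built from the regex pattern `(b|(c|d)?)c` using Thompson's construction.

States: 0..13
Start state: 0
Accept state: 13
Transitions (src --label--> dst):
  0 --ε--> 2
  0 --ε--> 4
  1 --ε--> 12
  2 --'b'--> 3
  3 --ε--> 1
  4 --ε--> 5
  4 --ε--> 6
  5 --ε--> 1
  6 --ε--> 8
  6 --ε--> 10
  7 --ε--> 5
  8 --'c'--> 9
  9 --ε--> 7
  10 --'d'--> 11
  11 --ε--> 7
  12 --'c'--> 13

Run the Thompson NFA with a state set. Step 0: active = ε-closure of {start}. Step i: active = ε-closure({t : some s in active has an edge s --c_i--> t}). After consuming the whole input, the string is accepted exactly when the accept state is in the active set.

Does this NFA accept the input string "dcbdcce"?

Answer: REJECT

Derivation:
initial (ε-close {0}): {0,1,2,4,5,6,8,10,12}
'd' @ 1: {1,5,7,11,12}
'c' @ 2: {13}  [accepting]
'b' @ 3: {}  — dead — no transitions
rest 'dcce' ignored (set empty)
after full input: {}  (accept=13 not in)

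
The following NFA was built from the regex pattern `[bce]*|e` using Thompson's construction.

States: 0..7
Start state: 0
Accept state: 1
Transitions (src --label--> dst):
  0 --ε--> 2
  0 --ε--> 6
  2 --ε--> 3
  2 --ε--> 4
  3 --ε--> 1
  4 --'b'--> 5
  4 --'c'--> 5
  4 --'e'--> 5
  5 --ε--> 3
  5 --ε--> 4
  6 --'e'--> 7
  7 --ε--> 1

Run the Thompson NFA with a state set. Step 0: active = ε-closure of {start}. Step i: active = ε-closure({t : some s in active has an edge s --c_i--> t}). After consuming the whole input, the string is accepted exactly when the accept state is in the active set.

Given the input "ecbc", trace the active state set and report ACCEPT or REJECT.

S₀ = ε-closure({0}) = {0,1,2,3,4,6}
'e' @ 1: {1,3,4,5,7}  ✓accept
'c' @ 2: {1,3,4,5}  ✓accept
'b' @ 3: {1,3,4,5}  ✓accept
'c' @ 4: {1,3,4,5}  ✓accept
final: {1,3,4,5}; accept 1 in set

Answer: ACCEPT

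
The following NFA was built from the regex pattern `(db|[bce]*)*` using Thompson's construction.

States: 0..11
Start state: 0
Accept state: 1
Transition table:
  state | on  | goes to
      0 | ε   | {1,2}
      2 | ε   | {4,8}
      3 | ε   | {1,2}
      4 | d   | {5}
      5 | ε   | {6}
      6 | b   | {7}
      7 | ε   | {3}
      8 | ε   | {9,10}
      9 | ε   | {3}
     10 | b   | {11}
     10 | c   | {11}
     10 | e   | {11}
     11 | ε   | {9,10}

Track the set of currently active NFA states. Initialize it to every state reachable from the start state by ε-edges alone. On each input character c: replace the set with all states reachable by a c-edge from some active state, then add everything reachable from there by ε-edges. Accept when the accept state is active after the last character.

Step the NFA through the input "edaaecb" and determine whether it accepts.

Answer: REJECT

Derivation:
start: ε-closure({0}) = {0,1,2,3,4,8,9,10}
'e' @ 1: {1,2,3,4,8,9,10,11}  [accepting]
'd' @ 2: {5,6}
'a' @ 3: {}  — dead — no transitions
rest 'aecb' ignored (set empty)
end set {} — state 1 not in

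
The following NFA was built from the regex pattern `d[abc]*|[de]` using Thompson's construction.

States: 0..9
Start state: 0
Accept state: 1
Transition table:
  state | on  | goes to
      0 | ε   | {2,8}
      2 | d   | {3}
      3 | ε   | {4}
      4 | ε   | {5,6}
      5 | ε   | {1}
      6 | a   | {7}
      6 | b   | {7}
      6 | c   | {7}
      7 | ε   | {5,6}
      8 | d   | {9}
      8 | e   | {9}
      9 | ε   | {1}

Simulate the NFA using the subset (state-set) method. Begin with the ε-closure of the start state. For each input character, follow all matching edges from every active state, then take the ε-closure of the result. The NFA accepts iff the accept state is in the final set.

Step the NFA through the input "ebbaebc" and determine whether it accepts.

start: ε-closure({0}) = {0,2,8}
'e' @ 1: {1,9}  (accept∈set)
'b' @ 2: {}  — state set empty
rest 'baebc' ignored (set empty)
final: {}; accept 1 not in set

Answer: REJECT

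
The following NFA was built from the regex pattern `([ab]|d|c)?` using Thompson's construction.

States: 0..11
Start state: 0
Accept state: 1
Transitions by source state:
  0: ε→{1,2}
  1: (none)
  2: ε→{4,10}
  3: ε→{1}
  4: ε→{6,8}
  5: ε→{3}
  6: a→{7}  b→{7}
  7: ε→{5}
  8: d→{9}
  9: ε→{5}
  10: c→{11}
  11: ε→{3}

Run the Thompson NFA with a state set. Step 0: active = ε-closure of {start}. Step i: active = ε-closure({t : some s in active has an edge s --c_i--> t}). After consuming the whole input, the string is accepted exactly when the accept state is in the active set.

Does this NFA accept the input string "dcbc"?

Answer: REJECT

Trace:
S₀ = ε-closure({0}) = {0,1,2,4,6,8,10}
'd' @ 1: {1,3,5,9}  [accepting]
'c' @ 2: {}  — state set empty
rest 'bc' ignored (set empty)
after full input: {}  (accept=1 not in)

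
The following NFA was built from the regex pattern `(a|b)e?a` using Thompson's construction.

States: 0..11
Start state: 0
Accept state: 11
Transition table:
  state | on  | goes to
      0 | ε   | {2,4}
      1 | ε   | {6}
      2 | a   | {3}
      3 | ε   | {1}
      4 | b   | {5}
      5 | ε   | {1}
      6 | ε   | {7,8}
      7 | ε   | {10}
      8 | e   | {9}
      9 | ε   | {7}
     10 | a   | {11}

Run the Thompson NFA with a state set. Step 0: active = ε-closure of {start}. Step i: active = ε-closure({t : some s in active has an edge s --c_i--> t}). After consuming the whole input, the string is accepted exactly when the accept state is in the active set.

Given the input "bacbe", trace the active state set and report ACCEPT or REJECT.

Answer: REJECT

Steps:
initial (ε-close {0}): {0,2,4}
'b' @ 1: {1,5,6,7,8,10}
'a' @ 2: {11}  (accept∈set)
'c' @ 3: {}  — no active states
rest 'be' ignored (set empty)
after full input: {}  (accept=11 not in)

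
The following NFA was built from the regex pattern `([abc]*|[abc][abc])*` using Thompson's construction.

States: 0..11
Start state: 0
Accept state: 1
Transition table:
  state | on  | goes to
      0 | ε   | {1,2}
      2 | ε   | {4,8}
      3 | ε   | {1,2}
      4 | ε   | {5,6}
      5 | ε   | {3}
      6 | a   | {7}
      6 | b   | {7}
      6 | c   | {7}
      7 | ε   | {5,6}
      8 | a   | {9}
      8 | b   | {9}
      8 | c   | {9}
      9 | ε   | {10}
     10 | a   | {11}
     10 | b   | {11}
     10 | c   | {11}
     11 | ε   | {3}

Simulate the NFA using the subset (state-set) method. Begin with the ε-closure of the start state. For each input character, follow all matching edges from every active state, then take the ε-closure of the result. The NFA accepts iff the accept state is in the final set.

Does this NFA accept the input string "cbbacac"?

Answer: ACCEPT

Steps:
initial (ε-close {0}): {0,1,2,3,4,5,6,8}
'c' @ 1: {1,2,3,4,5,6,7,8,9,10}  (accept∈set)
'b' @ 2: {1,2,3,4,5,6,7,8,9,10,11}  (accept∈set)
'b' @ 3: {1,2,3,4,5,6,7,8,9,10,11}  (accept∈set)
'a' @ 4: {1,2,3,4,5,6,7,8,9,10,11}  (accept∈set)
'c' @ 5: {1,2,3,4,5,6,7,8,9,10,11}  (accept∈set)
'a' @ 6: {1,2,3,4,5,6,7,8,9,10,11}  (accept∈set)
'c' @ 7: {1,2,3,4,5,6,7,8,9,10,11}  (accept∈set)
after full input: {1,2,3,4,5,6,7,8,9,10,11}  (accept=1 in)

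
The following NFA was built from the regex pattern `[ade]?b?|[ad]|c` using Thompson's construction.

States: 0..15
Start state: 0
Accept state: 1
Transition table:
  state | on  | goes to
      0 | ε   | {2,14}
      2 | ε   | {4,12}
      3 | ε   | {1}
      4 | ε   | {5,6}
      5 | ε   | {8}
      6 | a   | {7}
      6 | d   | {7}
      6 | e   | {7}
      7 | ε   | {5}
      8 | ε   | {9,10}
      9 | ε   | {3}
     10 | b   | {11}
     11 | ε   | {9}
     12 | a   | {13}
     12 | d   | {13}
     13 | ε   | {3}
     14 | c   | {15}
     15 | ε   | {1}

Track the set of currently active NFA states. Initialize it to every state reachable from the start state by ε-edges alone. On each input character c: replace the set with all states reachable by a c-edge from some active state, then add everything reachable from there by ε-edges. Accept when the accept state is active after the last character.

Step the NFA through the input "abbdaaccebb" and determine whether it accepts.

S₀ = ε-closure({0}) = {0,1,2,3,4,5,6,8,9,10,12,14}
'a' @ 1: {1,3,5,7,8,9,10,13}  (accept∈set)
'b' @ 2: {1,3,9,11}  (accept∈set)
'b' @ 3: {}  — dead — no transitions
rest 'daaccebb' ignored (set empty)
final: {}; accept 1 not in set

Answer: REJECT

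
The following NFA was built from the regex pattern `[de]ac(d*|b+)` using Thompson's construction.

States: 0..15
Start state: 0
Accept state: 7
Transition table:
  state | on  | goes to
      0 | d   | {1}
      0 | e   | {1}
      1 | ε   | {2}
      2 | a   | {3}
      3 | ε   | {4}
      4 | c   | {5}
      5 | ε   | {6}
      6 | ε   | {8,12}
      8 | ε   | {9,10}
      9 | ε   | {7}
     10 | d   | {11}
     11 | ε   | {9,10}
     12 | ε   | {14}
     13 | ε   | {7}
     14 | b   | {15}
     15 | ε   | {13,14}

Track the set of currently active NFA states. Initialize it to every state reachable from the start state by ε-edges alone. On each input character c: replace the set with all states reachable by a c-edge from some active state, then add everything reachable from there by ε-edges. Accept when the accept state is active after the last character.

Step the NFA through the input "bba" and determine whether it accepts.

Answer: REJECT

Trace:
start: ε-closure({0}) = {0}
'b' @ 1: {}  — state set empty
rest 'ba' ignored (set empty)
after full input: {}  (accept=7 not in)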